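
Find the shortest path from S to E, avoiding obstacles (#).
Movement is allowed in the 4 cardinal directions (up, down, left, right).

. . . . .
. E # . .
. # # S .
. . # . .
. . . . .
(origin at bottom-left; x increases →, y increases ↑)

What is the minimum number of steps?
5
(one shortest path: (3, 2) → (3, 3) → (3, 4) → (2, 4) → (1, 4) → (1, 3))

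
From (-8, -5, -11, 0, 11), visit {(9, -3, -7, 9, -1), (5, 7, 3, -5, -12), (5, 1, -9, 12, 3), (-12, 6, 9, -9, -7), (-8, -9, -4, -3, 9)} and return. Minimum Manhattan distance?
210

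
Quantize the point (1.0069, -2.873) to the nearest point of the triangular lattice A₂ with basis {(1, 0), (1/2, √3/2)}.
(1.5, -2.598)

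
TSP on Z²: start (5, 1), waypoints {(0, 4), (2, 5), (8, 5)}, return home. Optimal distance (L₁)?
24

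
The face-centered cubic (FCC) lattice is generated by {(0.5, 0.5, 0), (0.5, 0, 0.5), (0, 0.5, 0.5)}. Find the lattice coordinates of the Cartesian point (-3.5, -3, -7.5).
b₁ - 8b₂ - 7b₃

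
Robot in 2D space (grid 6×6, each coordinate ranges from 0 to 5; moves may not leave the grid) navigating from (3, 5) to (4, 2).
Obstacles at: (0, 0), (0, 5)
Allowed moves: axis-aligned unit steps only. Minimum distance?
4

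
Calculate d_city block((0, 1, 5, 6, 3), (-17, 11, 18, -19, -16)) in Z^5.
84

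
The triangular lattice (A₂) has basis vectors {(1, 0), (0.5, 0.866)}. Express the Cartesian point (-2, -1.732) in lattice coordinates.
-b₁ - 2b₂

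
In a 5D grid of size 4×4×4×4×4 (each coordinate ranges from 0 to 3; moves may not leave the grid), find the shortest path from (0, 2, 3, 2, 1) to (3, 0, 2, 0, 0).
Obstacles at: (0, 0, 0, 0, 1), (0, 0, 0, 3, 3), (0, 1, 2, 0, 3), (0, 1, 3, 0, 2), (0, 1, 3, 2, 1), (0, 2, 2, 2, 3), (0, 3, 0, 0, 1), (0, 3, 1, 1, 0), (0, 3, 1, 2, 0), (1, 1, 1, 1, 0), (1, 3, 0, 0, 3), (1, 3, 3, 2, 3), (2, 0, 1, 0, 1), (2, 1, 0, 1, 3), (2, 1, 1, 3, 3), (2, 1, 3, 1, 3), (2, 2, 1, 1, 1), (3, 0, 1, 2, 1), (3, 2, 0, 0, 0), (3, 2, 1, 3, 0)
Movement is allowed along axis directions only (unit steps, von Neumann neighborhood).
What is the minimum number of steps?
9
(one shortest path: (0, 2, 3, 2, 1) → (1, 2, 3, 2, 1) → (2, 2, 3, 2, 1) → (3, 2, 3, 2, 1) → (3, 1, 3, 2, 1) → (3, 0, 3, 2, 1) → (3, 0, 2, 2, 1) → (3, 0, 2, 1, 1) → (3, 0, 2, 0, 1) → (3, 0, 2, 0, 0))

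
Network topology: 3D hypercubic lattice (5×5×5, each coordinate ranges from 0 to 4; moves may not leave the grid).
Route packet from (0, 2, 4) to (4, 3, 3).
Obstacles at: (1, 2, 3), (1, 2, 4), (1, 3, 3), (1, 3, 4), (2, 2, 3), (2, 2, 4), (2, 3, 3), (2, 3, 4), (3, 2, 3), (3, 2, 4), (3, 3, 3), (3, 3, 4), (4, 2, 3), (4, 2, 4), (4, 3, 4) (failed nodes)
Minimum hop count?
8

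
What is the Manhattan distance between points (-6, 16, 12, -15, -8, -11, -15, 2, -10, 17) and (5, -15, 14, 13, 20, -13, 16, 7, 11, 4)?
172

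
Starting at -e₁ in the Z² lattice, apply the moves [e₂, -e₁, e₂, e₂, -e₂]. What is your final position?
(-2, 2)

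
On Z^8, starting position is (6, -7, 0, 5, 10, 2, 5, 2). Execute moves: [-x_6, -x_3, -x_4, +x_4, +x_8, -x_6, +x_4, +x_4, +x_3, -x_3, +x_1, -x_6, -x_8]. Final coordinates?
(7, -7, -1, 7, 10, -1, 5, 2)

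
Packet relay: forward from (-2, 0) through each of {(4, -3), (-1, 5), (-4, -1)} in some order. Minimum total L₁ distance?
25
(one optimal route: (-2, 0) → (-1, 5) → (-4, -1) → (4, -3))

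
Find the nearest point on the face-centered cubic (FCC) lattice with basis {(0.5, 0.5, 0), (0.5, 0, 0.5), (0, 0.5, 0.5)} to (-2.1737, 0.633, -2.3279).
(-2, 0.5, -2.5)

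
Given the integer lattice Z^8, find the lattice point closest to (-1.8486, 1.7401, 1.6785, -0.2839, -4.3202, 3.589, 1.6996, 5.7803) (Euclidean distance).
(-2, 2, 2, 0, -4, 4, 2, 6)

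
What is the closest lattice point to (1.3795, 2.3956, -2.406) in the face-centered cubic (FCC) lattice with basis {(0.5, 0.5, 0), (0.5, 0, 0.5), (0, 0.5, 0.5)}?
(1, 2.5, -2.5)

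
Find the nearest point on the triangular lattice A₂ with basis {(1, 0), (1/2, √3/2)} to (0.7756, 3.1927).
(1, 3.464)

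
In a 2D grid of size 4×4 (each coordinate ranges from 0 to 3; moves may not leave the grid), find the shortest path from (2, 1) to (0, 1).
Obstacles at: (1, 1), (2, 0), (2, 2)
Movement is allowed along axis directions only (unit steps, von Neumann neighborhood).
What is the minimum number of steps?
8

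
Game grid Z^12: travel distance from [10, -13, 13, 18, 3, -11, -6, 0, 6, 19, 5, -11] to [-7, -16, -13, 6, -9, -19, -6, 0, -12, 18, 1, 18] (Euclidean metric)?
50.0799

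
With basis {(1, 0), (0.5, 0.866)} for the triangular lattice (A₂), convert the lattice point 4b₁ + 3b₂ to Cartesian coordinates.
(5.5, 2.598)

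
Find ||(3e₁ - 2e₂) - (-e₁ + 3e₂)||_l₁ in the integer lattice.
9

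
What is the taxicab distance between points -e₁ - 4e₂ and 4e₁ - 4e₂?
5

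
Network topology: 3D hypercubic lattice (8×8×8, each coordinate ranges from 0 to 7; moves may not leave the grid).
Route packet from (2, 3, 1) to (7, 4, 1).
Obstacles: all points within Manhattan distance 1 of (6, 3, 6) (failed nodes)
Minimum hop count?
6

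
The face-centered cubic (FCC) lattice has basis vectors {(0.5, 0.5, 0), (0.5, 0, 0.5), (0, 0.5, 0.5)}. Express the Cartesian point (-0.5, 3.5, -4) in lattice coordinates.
7b₁ - 8b₂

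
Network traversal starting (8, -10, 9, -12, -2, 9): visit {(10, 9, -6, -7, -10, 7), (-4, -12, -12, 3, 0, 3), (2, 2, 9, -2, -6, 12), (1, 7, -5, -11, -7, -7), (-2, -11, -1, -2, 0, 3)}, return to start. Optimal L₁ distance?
232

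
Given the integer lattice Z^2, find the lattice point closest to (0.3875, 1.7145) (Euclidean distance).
(0, 2)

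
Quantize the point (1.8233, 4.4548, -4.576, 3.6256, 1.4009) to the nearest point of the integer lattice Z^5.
(2, 4, -5, 4, 1)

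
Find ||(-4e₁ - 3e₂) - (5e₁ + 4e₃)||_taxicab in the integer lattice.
16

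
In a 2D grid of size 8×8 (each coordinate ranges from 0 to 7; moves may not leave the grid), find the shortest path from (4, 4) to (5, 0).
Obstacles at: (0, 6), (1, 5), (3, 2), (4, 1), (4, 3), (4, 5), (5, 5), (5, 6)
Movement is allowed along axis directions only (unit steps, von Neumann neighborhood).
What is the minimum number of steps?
5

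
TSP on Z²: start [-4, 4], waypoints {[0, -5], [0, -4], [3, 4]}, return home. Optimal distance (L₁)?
32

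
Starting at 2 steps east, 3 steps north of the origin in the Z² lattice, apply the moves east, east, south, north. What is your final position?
(4, 3)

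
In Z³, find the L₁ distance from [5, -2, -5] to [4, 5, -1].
12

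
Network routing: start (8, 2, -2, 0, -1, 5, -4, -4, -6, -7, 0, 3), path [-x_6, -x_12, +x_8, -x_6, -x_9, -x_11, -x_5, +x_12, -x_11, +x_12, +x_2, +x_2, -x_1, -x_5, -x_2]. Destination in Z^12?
(7, 3, -2, 0, -3, 3, -4, -3, -7, -7, -2, 4)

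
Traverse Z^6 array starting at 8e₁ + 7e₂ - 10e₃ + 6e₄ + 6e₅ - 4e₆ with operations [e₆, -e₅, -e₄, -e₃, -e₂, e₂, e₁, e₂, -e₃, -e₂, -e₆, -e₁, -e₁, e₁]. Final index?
(8, 7, -12, 5, 5, -4)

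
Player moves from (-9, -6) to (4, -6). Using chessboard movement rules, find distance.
13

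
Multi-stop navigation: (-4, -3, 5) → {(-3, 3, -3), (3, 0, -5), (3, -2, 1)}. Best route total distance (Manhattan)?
31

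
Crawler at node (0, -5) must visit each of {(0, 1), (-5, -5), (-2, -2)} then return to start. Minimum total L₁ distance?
22
(one optimal route: (0, -5) → (0, 1) → (-2, -2) → (-5, -5) → (0, -5))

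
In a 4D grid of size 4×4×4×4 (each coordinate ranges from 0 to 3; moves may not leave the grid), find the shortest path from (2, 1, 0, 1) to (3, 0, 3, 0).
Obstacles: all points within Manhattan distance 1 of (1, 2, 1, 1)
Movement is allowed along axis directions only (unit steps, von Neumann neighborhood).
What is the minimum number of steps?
6
(one shortest path: (2, 1, 0, 1) → (3, 1, 0, 1) → (3, 0, 0, 1) → (3, 0, 1, 1) → (3, 0, 2, 1) → (3, 0, 3, 1) → (3, 0, 3, 0))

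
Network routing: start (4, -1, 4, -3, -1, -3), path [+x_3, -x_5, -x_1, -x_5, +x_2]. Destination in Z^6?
(3, 0, 5, -3, -3, -3)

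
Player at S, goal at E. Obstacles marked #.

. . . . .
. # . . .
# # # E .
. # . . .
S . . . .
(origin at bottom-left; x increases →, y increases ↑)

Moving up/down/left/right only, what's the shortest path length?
5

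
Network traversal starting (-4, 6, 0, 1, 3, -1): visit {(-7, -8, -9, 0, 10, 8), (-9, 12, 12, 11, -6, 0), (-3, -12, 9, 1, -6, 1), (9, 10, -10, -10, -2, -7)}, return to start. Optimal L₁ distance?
258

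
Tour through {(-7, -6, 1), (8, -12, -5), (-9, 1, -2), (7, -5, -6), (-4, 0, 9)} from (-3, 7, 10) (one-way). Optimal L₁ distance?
69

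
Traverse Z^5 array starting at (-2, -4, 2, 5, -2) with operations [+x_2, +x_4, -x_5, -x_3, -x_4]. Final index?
(-2, -3, 1, 5, -3)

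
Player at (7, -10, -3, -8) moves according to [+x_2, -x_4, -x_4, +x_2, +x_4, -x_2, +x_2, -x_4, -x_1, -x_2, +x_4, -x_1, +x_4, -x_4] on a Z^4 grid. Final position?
(5, -9, -3, -9)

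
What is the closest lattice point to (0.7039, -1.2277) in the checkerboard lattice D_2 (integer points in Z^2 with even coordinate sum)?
(1, -1)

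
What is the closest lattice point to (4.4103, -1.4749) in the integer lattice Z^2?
(4, -1)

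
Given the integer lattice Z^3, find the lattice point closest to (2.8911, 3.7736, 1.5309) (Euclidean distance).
(3, 4, 2)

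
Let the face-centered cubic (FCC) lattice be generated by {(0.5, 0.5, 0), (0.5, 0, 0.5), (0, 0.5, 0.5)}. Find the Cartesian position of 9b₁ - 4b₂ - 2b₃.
(2.5, 3.5, -3)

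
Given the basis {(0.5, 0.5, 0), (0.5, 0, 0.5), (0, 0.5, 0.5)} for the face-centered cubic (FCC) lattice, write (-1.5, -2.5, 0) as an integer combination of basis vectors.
-4b₁ + b₂ - b₃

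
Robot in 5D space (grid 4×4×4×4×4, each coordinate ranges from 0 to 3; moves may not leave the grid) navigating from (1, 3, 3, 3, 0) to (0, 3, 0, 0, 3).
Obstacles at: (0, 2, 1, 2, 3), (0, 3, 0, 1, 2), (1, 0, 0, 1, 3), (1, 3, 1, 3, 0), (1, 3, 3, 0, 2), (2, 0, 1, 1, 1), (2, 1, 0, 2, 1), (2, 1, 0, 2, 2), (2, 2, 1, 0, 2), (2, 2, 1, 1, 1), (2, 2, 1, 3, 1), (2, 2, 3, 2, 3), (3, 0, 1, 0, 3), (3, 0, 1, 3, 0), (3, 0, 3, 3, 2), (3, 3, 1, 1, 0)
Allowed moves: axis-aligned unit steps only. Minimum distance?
10
(one shortest path: (1, 3, 3, 3, 0) → (0, 3, 3, 3, 0) → (0, 3, 2, 3, 0) → (0, 3, 1, 3, 0) → (0, 3, 0, 3, 0) → (0, 3, 0, 2, 0) → (0, 3, 0, 1, 0) → (0, 3, 0, 0, 0) → (0, 3, 0, 0, 1) → (0, 3, 0, 0, 2) → (0, 3, 0, 0, 3))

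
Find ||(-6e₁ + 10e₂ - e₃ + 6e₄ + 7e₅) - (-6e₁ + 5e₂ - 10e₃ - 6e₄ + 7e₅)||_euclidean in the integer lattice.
15.8114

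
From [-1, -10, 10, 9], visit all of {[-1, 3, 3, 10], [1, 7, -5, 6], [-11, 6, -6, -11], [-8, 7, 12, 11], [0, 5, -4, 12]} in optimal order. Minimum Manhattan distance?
102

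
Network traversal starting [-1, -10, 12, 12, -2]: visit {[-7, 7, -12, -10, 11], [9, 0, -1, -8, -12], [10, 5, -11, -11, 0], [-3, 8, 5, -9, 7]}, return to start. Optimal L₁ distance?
210
(one optimal route: (-1, -10, 12, 12, -2) → (9, 0, -1, -8, -12) → (10, 5, -11, -11, 0) → (-7, 7, -12, -10, 11) → (-3, 8, 5, -9, 7) → (-1, -10, 12, 12, -2))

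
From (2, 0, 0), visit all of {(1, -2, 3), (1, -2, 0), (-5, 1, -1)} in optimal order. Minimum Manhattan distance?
19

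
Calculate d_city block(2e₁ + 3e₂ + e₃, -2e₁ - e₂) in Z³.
9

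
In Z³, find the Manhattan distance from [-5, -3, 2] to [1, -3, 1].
7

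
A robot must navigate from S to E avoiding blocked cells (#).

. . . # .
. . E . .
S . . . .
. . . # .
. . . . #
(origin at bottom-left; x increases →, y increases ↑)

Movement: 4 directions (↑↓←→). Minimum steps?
3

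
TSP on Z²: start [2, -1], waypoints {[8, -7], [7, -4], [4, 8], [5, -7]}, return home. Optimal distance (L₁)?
42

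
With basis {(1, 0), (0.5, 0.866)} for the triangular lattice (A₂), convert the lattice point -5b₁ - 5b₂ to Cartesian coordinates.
(-7.5, -4.33)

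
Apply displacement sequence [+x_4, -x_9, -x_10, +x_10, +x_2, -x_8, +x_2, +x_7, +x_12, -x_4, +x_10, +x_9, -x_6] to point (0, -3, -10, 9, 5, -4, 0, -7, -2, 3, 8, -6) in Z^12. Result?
(0, -1, -10, 9, 5, -5, 1, -8, -2, 4, 8, -5)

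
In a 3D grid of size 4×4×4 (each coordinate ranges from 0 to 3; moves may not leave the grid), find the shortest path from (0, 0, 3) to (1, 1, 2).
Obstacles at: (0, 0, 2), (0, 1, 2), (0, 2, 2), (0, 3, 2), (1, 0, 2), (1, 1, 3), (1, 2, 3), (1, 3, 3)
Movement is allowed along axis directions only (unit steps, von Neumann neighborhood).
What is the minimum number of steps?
5
(one shortest path: (0, 0, 3) → (1, 0, 3) → (2, 0, 3) → (2, 1, 3) → (2, 1, 2) → (1, 1, 2))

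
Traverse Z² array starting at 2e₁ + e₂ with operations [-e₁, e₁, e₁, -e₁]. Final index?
(2, 1)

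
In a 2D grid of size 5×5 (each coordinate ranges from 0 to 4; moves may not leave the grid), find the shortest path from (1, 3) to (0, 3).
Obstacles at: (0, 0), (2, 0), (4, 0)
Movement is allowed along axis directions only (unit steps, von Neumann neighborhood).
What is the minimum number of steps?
1
(one shortest path: (1, 3) → (0, 3))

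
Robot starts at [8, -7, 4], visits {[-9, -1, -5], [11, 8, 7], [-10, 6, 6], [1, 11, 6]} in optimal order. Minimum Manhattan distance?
70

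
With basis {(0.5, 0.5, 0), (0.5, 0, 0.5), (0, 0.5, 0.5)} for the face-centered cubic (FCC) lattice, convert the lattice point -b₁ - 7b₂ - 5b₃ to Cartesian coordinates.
(-4, -3, -6)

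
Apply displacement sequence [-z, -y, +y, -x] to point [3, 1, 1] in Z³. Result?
(2, 1, 0)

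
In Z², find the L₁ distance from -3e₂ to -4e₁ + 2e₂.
9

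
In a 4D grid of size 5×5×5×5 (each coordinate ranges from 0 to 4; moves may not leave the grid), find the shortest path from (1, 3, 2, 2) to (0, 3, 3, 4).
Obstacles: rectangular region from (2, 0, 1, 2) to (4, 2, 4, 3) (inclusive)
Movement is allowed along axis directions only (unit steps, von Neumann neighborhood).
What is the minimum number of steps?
4
(one shortest path: (1, 3, 2, 2) → (0, 3, 2, 2) → (0, 3, 3, 2) → (0, 3, 3, 3) → (0, 3, 3, 4))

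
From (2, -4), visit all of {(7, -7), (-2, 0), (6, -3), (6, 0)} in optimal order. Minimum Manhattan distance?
24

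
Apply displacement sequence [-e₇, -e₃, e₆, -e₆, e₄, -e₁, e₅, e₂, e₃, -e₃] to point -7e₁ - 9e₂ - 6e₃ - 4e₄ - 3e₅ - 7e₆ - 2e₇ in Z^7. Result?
(-8, -8, -7, -3, -2, -7, -3)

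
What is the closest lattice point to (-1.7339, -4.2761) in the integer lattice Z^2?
(-2, -4)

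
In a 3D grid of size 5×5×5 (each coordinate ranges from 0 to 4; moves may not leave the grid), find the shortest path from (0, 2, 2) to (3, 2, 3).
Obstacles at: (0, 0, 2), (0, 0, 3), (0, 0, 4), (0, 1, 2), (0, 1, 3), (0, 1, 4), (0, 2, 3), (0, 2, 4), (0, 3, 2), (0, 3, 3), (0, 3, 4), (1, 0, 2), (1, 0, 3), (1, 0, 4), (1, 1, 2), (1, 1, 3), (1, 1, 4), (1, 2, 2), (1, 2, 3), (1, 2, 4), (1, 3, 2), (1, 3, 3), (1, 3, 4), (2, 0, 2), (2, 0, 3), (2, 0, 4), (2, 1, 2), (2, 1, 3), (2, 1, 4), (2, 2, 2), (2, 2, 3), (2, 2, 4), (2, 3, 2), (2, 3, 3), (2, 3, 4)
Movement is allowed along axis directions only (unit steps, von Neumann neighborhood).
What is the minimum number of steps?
6
(one shortest path: (0, 2, 2) → (0, 2, 1) → (1, 2, 1) → (2, 2, 1) → (3, 2, 1) → (3, 2, 2) → (3, 2, 3))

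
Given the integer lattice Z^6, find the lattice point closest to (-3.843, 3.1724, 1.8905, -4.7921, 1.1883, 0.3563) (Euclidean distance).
(-4, 3, 2, -5, 1, 0)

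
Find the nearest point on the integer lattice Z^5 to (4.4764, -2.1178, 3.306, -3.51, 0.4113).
(4, -2, 3, -4, 0)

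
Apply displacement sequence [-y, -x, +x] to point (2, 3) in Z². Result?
(2, 2)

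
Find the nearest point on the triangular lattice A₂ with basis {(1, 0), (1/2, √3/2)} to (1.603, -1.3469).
(1.5, -0.866)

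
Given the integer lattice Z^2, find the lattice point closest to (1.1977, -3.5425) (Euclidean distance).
(1, -4)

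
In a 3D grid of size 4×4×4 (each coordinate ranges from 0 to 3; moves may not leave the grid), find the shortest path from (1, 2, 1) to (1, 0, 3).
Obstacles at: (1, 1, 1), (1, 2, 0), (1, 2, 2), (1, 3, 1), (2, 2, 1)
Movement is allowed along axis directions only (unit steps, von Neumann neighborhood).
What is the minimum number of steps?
6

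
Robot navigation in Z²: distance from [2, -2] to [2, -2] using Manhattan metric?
0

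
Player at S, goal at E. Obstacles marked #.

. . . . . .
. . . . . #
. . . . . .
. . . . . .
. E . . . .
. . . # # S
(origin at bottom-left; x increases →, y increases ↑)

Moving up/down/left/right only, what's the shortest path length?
5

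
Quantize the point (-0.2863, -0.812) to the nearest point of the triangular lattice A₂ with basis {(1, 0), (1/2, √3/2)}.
(-0.5, -0.866)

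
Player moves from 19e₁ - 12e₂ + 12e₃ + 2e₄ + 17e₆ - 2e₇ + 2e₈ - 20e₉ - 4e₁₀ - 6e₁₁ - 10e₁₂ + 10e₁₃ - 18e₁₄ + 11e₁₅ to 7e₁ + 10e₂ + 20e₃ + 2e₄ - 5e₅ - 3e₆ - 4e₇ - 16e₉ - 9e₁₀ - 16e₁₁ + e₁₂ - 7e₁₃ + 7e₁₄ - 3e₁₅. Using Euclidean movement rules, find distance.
49.97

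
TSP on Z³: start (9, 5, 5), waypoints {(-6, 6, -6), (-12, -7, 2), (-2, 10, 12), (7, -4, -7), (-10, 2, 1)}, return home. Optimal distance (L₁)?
130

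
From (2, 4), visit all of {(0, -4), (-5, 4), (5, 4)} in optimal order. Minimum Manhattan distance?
26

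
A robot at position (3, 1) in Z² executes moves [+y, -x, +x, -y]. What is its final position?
(3, 1)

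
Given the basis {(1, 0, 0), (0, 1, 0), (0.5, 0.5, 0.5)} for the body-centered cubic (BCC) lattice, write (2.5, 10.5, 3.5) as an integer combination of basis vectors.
-b₁ + 7b₂ + 7b₃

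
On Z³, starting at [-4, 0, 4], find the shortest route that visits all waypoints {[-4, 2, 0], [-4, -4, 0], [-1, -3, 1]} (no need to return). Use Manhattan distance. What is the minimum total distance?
17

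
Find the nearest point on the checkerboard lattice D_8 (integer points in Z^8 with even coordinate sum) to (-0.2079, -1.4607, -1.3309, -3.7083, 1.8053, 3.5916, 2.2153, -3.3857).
(0, -2, -1, -4, 2, 4, 2, -3)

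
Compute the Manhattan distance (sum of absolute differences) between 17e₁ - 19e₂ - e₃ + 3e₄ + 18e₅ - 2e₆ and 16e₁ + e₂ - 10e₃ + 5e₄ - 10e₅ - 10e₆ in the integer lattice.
68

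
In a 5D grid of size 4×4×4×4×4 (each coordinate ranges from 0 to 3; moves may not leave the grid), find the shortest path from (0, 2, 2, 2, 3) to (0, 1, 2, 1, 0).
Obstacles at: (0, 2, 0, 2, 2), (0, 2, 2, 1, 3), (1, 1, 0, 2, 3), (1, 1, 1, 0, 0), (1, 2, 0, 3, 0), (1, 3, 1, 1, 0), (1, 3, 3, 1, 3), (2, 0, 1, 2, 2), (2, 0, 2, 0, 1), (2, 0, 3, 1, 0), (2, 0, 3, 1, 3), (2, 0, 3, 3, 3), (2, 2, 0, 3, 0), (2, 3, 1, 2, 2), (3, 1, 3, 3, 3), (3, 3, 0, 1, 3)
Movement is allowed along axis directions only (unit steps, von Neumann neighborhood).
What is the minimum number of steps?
5
(one shortest path: (0, 2, 2, 2, 3) → (0, 1, 2, 2, 3) → (0, 1, 2, 1, 3) → (0, 1, 2, 1, 2) → (0, 1, 2, 1, 1) → (0, 1, 2, 1, 0))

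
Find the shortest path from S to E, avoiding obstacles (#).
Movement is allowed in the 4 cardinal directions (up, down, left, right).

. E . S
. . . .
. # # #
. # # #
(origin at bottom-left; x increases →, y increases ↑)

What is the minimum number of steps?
2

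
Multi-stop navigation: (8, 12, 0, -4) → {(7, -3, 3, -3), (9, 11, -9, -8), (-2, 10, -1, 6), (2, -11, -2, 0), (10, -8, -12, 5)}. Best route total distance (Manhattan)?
131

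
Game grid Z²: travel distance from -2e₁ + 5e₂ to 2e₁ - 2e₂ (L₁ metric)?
11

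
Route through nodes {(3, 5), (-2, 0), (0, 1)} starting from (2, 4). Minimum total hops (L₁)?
12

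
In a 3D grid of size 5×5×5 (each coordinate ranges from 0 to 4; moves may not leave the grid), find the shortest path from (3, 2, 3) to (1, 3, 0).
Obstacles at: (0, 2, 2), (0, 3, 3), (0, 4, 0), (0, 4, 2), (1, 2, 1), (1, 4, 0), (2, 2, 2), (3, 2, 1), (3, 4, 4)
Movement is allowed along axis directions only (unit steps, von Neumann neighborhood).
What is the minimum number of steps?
6
(one shortest path: (3, 2, 3) → (2, 2, 3) → (1, 2, 3) → (1, 3, 3) → (1, 3, 2) → (1, 3, 1) → (1, 3, 0))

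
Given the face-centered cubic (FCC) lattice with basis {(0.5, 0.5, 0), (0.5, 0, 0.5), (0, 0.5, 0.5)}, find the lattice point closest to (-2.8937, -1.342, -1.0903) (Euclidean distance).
(-3, -1, -1)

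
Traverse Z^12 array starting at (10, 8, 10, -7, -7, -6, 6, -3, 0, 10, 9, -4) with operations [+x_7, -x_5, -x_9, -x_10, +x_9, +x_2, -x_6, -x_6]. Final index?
(10, 9, 10, -7, -8, -8, 7, -3, 0, 9, 9, -4)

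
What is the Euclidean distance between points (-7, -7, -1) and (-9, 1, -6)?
9.64365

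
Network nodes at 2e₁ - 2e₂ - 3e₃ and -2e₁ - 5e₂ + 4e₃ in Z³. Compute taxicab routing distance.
14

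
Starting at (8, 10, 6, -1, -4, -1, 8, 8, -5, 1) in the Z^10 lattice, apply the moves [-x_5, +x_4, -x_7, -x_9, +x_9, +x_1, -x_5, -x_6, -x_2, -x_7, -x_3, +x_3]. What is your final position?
(9, 9, 6, 0, -6, -2, 6, 8, -5, 1)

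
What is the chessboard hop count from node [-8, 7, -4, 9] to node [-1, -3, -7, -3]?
12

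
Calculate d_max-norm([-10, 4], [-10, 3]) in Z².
1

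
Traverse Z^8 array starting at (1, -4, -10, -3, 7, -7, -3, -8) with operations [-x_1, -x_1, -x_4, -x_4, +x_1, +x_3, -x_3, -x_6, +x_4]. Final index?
(0, -4, -10, -4, 7, -8, -3, -8)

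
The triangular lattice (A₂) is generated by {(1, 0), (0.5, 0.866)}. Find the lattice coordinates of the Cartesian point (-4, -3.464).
-2b₁ - 4b₂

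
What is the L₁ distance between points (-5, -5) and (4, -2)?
12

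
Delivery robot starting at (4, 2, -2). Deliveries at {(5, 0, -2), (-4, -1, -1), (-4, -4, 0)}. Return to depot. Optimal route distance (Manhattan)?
34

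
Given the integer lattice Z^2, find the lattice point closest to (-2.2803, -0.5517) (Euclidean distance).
(-2, -1)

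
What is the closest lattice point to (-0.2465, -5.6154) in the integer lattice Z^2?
(0, -6)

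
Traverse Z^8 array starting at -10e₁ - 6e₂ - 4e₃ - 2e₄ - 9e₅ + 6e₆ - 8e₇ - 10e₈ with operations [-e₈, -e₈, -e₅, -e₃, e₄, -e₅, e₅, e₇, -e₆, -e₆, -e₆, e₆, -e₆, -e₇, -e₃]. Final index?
(-10, -6, -6, -1, -10, 3, -8, -12)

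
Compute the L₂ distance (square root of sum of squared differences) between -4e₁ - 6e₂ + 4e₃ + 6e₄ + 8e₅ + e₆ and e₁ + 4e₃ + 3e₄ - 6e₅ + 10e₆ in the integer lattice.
18.6279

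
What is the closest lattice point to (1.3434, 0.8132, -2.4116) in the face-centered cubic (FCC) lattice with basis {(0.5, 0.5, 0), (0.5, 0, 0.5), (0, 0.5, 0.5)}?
(1.5, 1, -2.5)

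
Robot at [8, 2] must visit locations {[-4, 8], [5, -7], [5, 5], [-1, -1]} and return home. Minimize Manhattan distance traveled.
54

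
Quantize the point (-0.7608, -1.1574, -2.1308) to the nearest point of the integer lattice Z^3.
(-1, -1, -2)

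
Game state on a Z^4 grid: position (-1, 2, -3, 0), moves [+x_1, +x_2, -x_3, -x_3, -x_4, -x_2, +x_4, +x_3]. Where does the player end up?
(0, 2, -4, 0)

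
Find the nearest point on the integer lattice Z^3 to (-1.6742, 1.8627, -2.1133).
(-2, 2, -2)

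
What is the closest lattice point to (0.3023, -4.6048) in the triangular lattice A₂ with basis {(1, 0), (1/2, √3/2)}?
(0.5, -4.33)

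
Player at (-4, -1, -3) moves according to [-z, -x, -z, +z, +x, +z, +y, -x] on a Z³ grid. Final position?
(-5, 0, -3)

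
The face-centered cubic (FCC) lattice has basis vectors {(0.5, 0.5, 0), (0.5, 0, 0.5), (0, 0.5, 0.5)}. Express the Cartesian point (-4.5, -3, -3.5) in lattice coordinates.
-4b₁ - 5b₂ - 2b₃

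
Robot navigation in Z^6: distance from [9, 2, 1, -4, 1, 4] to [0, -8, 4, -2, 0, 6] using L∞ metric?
10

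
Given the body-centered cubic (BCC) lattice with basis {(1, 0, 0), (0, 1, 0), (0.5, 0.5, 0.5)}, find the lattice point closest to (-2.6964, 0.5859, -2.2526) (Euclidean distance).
(-2.5, 0.5, -2.5)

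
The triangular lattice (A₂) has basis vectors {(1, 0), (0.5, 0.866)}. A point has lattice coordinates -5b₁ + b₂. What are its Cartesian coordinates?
(-4.5, 0.866)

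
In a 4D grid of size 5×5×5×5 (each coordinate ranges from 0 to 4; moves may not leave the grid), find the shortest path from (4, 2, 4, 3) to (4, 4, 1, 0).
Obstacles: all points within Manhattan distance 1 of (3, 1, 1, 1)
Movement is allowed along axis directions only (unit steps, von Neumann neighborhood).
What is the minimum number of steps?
8
(one shortest path: (4, 2, 4, 3) → (4, 3, 4, 3) → (4, 4, 4, 3) → (4, 4, 3, 3) → (4, 4, 2, 3) → (4, 4, 1, 3) → (4, 4, 1, 2) → (4, 4, 1, 1) → (4, 4, 1, 0))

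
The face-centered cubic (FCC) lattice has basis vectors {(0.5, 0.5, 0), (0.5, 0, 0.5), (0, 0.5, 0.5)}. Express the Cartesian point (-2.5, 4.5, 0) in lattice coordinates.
2b₁ - 7b₂ + 7b₃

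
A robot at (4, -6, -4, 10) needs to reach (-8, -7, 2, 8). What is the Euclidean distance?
13.6015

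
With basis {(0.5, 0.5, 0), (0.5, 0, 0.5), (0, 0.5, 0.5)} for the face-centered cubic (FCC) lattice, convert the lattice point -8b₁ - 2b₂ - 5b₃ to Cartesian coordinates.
(-5, -6.5, -3.5)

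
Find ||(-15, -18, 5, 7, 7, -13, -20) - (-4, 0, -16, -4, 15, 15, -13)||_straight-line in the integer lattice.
43.6348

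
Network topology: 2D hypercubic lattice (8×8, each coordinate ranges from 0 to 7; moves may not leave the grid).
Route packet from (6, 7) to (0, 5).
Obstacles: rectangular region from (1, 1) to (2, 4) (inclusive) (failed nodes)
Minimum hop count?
8
(one shortest path: (6, 7) → (5, 7) → (4, 7) → (3, 7) → (2, 7) → (1, 7) → (0, 7) → (0, 6) → (0, 5))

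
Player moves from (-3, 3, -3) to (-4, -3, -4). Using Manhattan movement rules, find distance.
8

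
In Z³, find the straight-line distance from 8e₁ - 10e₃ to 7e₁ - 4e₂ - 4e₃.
7.28011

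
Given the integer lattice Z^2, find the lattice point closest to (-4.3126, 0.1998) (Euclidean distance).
(-4, 0)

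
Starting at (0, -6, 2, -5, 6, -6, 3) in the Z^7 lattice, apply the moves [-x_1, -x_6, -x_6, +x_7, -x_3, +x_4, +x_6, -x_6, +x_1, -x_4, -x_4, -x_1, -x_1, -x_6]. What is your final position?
(-2, -6, 1, -6, 6, -9, 4)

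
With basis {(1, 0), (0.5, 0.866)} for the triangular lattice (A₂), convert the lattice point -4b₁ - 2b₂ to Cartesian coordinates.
(-5, -1.732)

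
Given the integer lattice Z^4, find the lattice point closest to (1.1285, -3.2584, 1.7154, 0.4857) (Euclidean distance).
(1, -3, 2, 0)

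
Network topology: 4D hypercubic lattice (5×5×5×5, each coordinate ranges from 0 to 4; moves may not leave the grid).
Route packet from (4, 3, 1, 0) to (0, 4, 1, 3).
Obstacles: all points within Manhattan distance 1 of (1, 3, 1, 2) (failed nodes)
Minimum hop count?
8
(one shortest path: (4, 3, 1, 0) → (3, 3, 1, 0) → (2, 3, 1, 0) → (1, 3, 1, 0) → (0, 3, 1, 0) → (0, 4, 1, 0) → (0, 4, 1, 1) → (0, 4, 1, 2) → (0, 4, 1, 3))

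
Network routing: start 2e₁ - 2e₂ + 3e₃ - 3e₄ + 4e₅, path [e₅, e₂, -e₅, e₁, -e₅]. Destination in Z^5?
(3, -1, 3, -3, 3)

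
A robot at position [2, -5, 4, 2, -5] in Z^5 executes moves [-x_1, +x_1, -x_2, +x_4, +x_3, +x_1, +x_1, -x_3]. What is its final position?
(4, -6, 4, 3, -5)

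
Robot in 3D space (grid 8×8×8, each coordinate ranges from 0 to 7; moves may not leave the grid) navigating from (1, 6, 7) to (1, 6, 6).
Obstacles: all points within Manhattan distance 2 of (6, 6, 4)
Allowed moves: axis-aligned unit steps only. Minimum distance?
1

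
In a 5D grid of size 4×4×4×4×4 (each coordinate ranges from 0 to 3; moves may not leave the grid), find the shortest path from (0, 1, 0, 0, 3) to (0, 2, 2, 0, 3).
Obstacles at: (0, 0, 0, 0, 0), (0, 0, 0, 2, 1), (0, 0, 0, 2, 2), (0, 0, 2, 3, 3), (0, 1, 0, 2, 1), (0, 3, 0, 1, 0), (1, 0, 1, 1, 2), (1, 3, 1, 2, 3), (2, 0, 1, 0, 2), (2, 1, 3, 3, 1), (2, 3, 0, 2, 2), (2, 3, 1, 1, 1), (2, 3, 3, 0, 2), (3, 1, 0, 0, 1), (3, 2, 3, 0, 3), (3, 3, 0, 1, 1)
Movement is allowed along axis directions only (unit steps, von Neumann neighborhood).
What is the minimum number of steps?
3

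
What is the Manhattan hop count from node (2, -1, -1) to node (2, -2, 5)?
7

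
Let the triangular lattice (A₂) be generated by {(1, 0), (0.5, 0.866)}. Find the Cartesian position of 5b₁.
(5, 0)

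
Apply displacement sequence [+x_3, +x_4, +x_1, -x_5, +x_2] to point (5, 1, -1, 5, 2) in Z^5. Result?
(6, 2, 0, 6, 1)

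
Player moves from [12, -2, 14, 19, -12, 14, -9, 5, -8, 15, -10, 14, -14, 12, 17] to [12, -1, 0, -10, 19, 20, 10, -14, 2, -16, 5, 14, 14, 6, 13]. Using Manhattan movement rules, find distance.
213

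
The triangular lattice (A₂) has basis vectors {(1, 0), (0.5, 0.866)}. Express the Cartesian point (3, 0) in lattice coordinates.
3b₁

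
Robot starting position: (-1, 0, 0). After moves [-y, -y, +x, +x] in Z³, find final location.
(1, -2, 0)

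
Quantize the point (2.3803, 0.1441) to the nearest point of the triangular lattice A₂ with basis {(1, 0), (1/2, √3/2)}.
(2, 0)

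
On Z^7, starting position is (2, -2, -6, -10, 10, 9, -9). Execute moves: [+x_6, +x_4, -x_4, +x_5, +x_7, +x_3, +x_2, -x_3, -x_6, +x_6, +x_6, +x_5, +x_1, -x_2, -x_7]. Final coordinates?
(3, -2, -6, -10, 12, 11, -9)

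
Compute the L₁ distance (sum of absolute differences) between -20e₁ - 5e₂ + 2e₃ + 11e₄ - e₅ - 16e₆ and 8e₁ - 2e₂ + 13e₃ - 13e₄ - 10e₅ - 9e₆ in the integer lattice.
82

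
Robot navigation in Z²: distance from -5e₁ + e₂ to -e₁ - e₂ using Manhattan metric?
6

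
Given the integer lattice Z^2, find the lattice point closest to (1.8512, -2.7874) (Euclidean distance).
(2, -3)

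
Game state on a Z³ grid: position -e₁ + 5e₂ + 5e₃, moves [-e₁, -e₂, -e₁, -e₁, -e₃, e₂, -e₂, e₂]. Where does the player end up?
(-4, 5, 4)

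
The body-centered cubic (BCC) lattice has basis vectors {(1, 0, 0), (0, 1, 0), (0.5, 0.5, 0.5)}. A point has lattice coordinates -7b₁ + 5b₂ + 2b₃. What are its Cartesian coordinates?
(-6, 6, 1)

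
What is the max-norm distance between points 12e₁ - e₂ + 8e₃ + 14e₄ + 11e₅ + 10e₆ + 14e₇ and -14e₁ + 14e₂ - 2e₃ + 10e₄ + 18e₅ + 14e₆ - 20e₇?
34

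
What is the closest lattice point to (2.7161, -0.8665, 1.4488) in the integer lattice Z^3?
(3, -1, 1)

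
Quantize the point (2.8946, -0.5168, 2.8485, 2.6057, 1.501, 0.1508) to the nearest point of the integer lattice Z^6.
(3, -1, 3, 3, 2, 0)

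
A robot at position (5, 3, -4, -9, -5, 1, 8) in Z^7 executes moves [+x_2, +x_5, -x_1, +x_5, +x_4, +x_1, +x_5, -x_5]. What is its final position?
(5, 4, -4, -8, -3, 1, 8)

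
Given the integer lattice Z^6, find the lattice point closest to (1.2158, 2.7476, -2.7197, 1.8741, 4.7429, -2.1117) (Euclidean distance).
(1, 3, -3, 2, 5, -2)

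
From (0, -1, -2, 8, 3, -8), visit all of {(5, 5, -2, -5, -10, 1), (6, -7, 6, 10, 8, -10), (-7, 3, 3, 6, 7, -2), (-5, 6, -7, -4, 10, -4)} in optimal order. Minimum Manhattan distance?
140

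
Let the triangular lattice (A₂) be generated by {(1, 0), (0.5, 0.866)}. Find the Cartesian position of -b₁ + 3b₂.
(0.5, 2.598)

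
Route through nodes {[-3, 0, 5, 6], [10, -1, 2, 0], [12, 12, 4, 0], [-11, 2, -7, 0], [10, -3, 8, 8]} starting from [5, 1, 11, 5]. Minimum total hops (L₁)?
110
(one optimal route: (5, 1, 11, 5) → (10, -3, 8, 8) → (10, -1, 2, 0) → (12, 12, 4, 0) → (-3, 0, 5, 6) → (-11, 2, -7, 0))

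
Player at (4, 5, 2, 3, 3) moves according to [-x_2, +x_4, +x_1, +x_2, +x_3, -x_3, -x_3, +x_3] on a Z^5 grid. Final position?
(5, 5, 2, 4, 3)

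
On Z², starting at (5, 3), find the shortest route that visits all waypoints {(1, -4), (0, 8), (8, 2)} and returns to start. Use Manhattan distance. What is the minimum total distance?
40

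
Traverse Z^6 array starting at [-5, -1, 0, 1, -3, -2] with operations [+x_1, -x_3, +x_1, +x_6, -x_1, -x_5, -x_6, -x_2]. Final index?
(-4, -2, -1, 1, -4, -2)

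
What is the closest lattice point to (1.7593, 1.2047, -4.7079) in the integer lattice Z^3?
(2, 1, -5)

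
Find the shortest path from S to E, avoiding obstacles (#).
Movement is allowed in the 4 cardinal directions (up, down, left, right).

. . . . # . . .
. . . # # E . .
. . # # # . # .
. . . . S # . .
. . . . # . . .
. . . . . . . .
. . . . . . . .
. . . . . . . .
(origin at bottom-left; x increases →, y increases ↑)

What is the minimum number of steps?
13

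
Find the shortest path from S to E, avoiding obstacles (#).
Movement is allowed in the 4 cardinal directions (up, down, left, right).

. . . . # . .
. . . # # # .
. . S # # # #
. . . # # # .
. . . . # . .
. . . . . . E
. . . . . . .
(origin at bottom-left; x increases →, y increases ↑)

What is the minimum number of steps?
7
(one shortest path: (2, 4) → (2, 3) → (2, 2) → (3, 2) → (3, 1) → (4, 1) → (5, 1) → (6, 1))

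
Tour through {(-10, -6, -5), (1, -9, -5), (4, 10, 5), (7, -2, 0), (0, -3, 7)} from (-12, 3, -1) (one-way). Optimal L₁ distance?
81
(one optimal route: (-12, 3, -1) → (-10, -6, -5) → (1, -9, -5) → (7, -2, 0) → (0, -3, 7) → (4, 10, 5))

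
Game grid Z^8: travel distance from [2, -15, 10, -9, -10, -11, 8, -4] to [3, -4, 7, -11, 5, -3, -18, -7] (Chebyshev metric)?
26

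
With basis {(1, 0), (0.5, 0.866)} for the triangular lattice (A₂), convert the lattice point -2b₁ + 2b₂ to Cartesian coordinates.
(-1, 1.732)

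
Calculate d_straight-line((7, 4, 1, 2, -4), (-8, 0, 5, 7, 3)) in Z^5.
18.1934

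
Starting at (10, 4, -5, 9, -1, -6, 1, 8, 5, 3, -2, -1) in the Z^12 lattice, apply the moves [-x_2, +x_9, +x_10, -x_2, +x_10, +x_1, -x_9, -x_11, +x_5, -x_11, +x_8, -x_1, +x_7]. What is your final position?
(10, 2, -5, 9, 0, -6, 2, 9, 5, 5, -4, -1)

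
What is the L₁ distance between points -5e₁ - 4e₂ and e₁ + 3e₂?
13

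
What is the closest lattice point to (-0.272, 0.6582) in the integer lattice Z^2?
(0, 1)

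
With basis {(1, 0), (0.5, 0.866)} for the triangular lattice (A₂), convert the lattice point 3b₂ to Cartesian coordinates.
(1.5, 2.598)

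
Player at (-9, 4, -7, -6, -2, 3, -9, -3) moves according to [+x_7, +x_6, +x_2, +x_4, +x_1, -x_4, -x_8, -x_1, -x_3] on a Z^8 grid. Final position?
(-9, 5, -8, -6, -2, 4, -8, -4)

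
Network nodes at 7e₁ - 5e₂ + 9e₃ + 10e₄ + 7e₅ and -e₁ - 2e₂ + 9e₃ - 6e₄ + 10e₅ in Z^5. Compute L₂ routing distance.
18.3848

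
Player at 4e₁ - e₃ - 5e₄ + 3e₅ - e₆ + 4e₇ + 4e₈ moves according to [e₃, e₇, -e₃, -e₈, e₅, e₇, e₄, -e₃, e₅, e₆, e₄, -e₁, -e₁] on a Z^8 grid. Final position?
(2, 0, -2, -3, 5, 0, 6, 3)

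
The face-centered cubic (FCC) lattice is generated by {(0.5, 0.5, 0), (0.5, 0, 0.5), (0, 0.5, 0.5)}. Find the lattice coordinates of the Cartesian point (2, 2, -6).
10b₁ - 6b₂ - 6b₃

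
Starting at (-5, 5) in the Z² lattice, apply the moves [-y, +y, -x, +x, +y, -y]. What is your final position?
(-5, 5)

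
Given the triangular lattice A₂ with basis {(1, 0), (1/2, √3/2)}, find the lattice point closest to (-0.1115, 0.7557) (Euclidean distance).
(-0.5, 0.866)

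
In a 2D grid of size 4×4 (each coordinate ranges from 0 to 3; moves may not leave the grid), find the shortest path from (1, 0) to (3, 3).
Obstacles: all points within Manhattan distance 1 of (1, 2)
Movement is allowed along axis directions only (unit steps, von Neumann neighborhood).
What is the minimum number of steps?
5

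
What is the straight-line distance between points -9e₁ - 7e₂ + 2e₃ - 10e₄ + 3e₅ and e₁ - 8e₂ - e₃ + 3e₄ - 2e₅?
17.4356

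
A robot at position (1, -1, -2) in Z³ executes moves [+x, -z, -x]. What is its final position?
(1, -1, -3)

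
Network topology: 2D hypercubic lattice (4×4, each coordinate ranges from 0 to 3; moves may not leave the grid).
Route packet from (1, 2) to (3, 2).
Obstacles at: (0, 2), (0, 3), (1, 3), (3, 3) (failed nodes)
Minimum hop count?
2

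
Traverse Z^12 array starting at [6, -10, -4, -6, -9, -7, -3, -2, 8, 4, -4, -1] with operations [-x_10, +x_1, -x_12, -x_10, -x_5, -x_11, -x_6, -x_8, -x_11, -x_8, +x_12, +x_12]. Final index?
(7, -10, -4, -6, -10, -8, -3, -4, 8, 2, -6, 0)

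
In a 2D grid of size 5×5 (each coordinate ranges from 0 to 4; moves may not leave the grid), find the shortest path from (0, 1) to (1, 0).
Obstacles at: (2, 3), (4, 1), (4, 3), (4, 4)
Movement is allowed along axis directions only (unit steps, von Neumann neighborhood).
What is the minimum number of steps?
2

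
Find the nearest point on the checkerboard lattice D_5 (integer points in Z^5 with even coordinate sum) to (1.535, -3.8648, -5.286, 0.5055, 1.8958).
(2, -4, -5, 1, 2)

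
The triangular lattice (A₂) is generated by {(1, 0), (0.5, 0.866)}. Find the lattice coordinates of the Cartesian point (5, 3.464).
3b₁ + 4b₂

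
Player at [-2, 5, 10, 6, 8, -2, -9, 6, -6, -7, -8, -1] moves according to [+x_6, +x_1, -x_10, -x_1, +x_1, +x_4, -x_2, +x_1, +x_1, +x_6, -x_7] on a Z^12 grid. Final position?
(1, 4, 10, 7, 8, 0, -10, 6, -6, -8, -8, -1)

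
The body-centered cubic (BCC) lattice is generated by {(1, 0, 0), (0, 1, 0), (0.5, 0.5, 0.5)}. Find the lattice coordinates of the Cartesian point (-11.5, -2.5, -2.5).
-9b₁ - 5b₃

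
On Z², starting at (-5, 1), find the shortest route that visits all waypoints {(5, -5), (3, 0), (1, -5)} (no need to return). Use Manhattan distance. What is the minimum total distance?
20
(one optimal route: (-5, 1) → (3, 0) → (5, -5) → (1, -5))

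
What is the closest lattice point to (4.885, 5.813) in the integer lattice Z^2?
(5, 6)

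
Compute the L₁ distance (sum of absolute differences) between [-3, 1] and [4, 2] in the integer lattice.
8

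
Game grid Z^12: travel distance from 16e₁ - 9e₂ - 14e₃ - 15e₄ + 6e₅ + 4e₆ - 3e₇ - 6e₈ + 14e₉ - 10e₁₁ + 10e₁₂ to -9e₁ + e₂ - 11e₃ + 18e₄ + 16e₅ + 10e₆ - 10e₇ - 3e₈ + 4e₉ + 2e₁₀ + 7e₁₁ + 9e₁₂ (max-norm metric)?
33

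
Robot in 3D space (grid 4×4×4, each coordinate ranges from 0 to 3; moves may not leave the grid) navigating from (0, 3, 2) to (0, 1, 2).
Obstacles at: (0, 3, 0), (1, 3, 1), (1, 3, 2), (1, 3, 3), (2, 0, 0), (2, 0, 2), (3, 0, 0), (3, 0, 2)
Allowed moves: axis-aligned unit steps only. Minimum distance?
2
(one shortest path: (0, 3, 2) → (0, 2, 2) → (0, 1, 2))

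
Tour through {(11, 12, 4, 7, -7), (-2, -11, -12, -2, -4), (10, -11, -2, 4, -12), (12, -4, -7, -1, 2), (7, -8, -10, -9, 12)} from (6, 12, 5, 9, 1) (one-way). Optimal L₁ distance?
153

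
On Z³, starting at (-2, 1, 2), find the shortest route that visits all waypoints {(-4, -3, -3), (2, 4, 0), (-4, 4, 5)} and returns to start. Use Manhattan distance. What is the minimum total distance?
46
(one optimal route: (-2, 1, 2) → (-4, -3, -3) → (2, 4, 0) → (-4, 4, 5) → (-2, 1, 2))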